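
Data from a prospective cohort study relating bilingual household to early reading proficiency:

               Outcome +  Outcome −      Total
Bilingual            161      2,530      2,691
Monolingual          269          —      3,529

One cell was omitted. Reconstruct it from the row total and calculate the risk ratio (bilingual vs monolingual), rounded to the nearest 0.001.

0.785

The missing cell is in the unexposed row: 3529 − 269 = 3260.
So a = 161, b = 2530, c = 269, d = 3260.
RR = [a/(a+b)] / [c/(c+d)] = (161/2691) / (269/3529) = 0.05983/0.07623 = 0.78489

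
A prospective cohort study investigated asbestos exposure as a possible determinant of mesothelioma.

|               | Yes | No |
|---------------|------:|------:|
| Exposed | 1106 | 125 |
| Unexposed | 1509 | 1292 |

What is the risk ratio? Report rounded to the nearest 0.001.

Cells: a = 1106, b = 125, c = 1509, d = 1292.
Risk in exposed = 1106/1231 = 0.89846; risk in unexposed = 1509/2801 = 0.53874.
RR = 0.89846 / 0.53874 = 1.66771
The risk among the exposed is 1.67 times that among the unexposed.

1.668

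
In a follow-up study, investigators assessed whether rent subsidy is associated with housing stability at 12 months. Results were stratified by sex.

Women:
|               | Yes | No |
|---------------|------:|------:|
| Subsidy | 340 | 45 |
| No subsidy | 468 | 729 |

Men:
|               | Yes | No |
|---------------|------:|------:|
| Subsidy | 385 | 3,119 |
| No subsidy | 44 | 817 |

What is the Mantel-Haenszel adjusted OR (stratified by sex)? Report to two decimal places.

5.11

OR_MH = Σ(aᵢdᵢ/nᵢ) / Σ(bᵢcᵢ/nᵢ), where nᵢ is the stratum total.
Stratum 1 (Women): n = 1582; a·d/n = 340·729/1582 = 156.6751; b·c/n = 45·468/1582 = 13.3123
Stratum 2 (Men): n = 4365; a·d/n = 385·817/4365 = 72.0607; b·c/n = 3119·44/4365 = 31.4401
OR_MH = (156.6751 + 72.0607) / (13.3123 + 31.4401) = 228.7358 / 44.7524 = 5.11115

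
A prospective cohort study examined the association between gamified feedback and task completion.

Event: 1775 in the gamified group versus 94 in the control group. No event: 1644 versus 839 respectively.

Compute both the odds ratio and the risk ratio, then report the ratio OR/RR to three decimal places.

From the description: a = 1775, b = 1644, c = 94, d = 839.
OR = (1775·839)/(1644·94) = 1489225/154536 = 9.63675
Risk in exposed = 1775/3419 = 0.51916; risk in unexposed = 94/933 = 0.10075; RR = 5.15292
OR/RR = 9.63675 / 5.15292 = 1.87016
The outcome is not rare, so the OR lies further from 1 than the RR.

1.870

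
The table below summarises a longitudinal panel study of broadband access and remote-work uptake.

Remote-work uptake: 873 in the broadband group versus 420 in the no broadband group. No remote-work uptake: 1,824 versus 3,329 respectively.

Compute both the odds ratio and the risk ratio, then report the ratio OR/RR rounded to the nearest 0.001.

1.313

From the description: a = 873, b = 1824, c = 420, d = 3329.
OR = (873·3329)/(1824·420) = 2906217/766080 = 3.79362
Risk in exposed = 873/2697 = 0.32369; risk in unexposed = 420/3749 = 0.11203; RR = 2.88935
OR/RR = 3.79362 / 2.88935 = 1.31297
The outcome is not rare, so the OR lies further from 1 than the RR.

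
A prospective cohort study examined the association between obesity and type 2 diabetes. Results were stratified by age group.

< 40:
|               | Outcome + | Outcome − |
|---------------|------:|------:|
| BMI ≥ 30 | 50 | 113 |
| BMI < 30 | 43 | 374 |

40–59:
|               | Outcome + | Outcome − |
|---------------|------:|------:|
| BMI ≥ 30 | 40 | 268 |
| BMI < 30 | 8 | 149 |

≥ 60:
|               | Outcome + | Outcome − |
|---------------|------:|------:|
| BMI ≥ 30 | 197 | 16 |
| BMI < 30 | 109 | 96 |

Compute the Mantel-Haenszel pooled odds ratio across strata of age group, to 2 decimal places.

5.26

OR_MH = Σ(aᵢdᵢ/nᵢ) / Σ(bᵢcᵢ/nᵢ), where nᵢ is the stratum total.
Stratum 1 (< 40): n = 580; a·d/n = 50·374/580 = 32.2414; b·c/n = 113·43/580 = 8.3776
Stratum 2 (40–59): n = 465; a·d/n = 40·149/465 = 12.8172; b·c/n = 268·8/465 = 4.6108
Stratum 3 (≥ 60): n = 418; a·d/n = 197·96/418 = 45.2440; b·c/n = 16·109/418 = 4.1722
OR_MH = (32.2414 + 12.8172 + 45.2440) / (8.3776 + 4.6108 + 4.1722) = 90.3026 / 17.1606 = 5.26221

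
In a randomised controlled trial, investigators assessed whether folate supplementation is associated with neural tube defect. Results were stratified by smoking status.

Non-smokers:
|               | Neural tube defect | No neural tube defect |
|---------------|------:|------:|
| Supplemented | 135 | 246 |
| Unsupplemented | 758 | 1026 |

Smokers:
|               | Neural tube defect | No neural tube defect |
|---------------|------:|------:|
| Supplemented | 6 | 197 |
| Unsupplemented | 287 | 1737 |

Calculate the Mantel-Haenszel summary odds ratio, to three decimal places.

OR_MH = Σ(aᵢdᵢ/nᵢ) / Σ(bᵢcᵢ/nᵢ), where nᵢ is the stratum total.
Stratum 1 (Non-smokers): n = 2165; a·d/n = 135·1026/2165 = 63.9769; b·c/n = 246·758/2165 = 86.1284
Stratum 2 (Smokers): n = 2227; a·d/n = 6·1737/2227 = 4.6798; b·c/n = 197·287/2227 = 25.3880
OR_MH = (63.9769 + 4.6798) / (86.1284 + 25.3880) = 68.6567 / 111.5164 = 0.61567

0.616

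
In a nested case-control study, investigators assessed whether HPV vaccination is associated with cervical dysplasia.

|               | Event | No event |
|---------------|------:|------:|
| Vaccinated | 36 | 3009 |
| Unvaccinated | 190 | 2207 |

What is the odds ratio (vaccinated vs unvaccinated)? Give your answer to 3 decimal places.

Cells: a = 36, b = 3009, c = 190, d = 2207.
OR = (a·d)/(b·c) = (36 × 2207) / (3009 × 190) = 79452 / 571710 = 0.13897
Exposure is associated with lower odds of cervical dysplasia (OR = 0.14 < 1).

0.139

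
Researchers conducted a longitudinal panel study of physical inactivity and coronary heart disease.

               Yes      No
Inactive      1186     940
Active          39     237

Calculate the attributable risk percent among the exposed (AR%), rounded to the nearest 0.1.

74.7

Cells: a = 1186, b = 940, c = 39, d = 237.
Risk in exposed = 1186/2126 = 0.55786; risk in unexposed = 39/276 = 0.14130.
RR = 0.55786/0.14130 = 3.94790
AR% = (RR − 1)/RR × 100 = (3.94790 − 1)/3.94790 × 100 = 74.6701%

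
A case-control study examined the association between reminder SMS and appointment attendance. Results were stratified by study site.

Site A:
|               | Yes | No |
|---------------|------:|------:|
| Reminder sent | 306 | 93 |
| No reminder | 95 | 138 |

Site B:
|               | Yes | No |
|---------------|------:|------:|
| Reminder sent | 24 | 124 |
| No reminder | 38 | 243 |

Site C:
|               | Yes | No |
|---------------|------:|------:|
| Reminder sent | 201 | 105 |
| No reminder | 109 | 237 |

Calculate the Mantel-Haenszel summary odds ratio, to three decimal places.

OR_MH = Σ(aᵢdᵢ/nᵢ) / Σ(bᵢcᵢ/nᵢ), where nᵢ is the stratum total.
Stratum 1 (Site A): n = 632; a·d/n = 306·138/632 = 66.8165; b·c/n = 93·95/632 = 13.9794
Stratum 2 (Site B): n = 429; a·d/n = 24·243/429 = 13.5944; b·c/n = 124·38/429 = 10.9837
Stratum 3 (Site C): n = 652; a·d/n = 201·237/652 = 73.0629; b·c/n = 105·109/652 = 17.5537
OR_MH = (66.8165 + 13.5944 + 73.0629) / (13.9794 + 10.9837 + 17.5537) = 153.4737 / 42.5168 = 3.60972

3.610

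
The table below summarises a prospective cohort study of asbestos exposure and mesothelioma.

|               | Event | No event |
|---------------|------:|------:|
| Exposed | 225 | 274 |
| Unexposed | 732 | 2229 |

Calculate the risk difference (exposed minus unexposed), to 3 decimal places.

Cells: a = 225, b = 274, c = 732, d = 2229.
Risk in exposed = 225/499 = 0.450902; risk in unexposed = 732/2961 = 0.247214.
Risk difference = 0.450902 − 0.247214 = 0.203688

0.204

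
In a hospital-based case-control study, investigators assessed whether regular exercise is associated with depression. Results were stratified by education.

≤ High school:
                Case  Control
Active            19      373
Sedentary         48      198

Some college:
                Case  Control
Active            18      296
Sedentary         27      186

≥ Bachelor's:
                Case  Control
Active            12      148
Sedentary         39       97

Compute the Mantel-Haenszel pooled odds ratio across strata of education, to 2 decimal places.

OR_MH = Σ(aᵢdᵢ/nᵢ) / Σ(bᵢcᵢ/nᵢ), where nᵢ is the stratum total.
Stratum 1 (≤ High school): n = 638; a·d/n = 19·198/638 = 5.8966; b·c/n = 373·48/638 = 28.0627
Stratum 2 (Some college): n = 527; a·d/n = 18·186/527 = 6.3529; b·c/n = 296·27/527 = 15.1651
Stratum 3 (≥ Bachelor's): n = 296; a·d/n = 12·97/296 = 3.9324; b·c/n = 148·39/296 = 19.5000
OR_MH = (5.8966 + 6.3529 + 3.9324) / (28.0627 + 15.1651 + 19.5000) = 16.1819 / 62.7278 = 0.25797

0.26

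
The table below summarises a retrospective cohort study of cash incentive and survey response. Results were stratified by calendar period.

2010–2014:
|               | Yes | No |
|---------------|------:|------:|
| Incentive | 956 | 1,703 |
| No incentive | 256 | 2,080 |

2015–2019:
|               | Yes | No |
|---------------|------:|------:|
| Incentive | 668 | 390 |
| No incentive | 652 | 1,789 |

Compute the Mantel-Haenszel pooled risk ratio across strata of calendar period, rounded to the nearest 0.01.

2.74

RR_MH = Σ(aᵢ·n₀ᵢ/nᵢ) / Σ(cᵢ·n₁ᵢ/nᵢ), with n₁ᵢ = aᵢ+bᵢ (exposed), n₀ᵢ = cᵢ+dᵢ (unexposed), nᵢ = n₁ᵢ+n₀ᵢ.
Stratum 1 (2010–2014): n₁ = 2659, n₀ = 2336, n = 4995; a·n₀/n = 956·2336/4995 = 447.0903; c·n₁/n = 256·2659/4995 = 136.2771
Stratum 2 (2015–2019): n₁ = 1058, n₀ = 2441, n = 3499; a·n₀/n = 668·2441/3499 = 466.0154; c·n₁/n = 652·1058/3499 = 197.1466
RR_MH = (447.0903 + 466.0154) / (136.2771 + 197.1466) = 913.1057 / 333.4237 = 2.73857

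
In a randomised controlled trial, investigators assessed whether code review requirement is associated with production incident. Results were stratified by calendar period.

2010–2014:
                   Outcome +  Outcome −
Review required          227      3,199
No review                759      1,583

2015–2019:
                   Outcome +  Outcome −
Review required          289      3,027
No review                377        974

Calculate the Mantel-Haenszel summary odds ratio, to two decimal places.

0.18

OR_MH = Σ(aᵢdᵢ/nᵢ) / Σ(bᵢcᵢ/nᵢ), where nᵢ is the stratum total.
Stratum 1 (2010–2014): n = 5768; a·d/n = 227·1583/5768 = 62.2991; b·c/n = 3199·759/5768 = 420.9502
Stratum 2 (2015–2019): n = 4667; a·d/n = 289·974/4667 = 60.3141; b·c/n = 3027·377/4667 = 244.5209
OR_MH = (62.2991 + 60.3141) / (420.9502 + 244.5209) = 122.6132 / 665.4711 = 0.18425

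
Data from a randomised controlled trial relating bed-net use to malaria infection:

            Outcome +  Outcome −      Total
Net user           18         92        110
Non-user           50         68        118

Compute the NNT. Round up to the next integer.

Risk in treated group = 18/110 = 0.16364; risk in control = 50/118 = 0.42373.
Absolute risk reduction = 0.42373 − 0.16364 = 0.26009
NNT = 1 / ARR = 1 / 0.26009 = 3.845 → round up → 4

4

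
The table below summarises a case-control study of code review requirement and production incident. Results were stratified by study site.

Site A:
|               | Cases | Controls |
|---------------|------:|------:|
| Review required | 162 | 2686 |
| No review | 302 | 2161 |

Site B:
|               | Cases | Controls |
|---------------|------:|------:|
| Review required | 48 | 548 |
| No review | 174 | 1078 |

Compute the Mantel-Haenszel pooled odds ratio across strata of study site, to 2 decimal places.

OR_MH = Σ(aᵢdᵢ/nᵢ) / Σ(bᵢcᵢ/nᵢ), where nᵢ is the stratum total.
Stratum 1 (Site A): n = 5311; a·d/n = 162·2161/5311 = 65.9164; b·c/n = 2686·302/5311 = 152.7343
Stratum 2 (Site B): n = 1848; a·d/n = 48·1078/1848 = 28.0000; b·c/n = 548·174/1848 = 51.5974
OR_MH = (65.9164 + 28.0000) / (152.7343 + 51.5974) = 93.9164 / 204.3317 = 0.45963

0.46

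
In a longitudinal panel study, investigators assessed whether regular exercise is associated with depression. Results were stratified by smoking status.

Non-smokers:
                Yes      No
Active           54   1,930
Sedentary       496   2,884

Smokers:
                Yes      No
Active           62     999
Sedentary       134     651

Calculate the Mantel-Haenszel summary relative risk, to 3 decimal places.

RR_MH = Σ(aᵢ·n₀ᵢ/nᵢ) / Σ(cᵢ·n₁ᵢ/nᵢ), with n₁ᵢ = aᵢ+bᵢ (exposed), n₀ᵢ = cᵢ+dᵢ (unexposed), nᵢ = n₁ᵢ+n₀ᵢ.
Stratum 1 (Non-smokers): n₁ = 1984, n₀ = 3380, n = 5364; a·n₀/n = 54·3380/5364 = 34.0268; c·n₁/n = 496·1984/5364 = 183.4571
Stratum 2 (Smokers): n₁ = 1061, n₀ = 785, n = 1846; a·n₀/n = 62·785/1846 = 26.3651; c·n₁/n = 134·1061/1846 = 77.0173
RR_MH = (34.0268 + 26.3651) / (183.4571 + 77.0173) = 60.3920 / 260.4745 = 0.23185

0.232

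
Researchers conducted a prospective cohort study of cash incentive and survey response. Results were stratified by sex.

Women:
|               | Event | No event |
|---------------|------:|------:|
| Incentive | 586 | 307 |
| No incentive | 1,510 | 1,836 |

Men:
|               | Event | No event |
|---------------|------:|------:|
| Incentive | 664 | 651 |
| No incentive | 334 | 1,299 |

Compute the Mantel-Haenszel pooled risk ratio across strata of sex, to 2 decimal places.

1.78

RR_MH = Σ(aᵢ·n₀ᵢ/nᵢ) / Σ(cᵢ·n₁ᵢ/nᵢ), with n₁ᵢ = aᵢ+bᵢ (exposed), n₀ᵢ = cᵢ+dᵢ (unexposed), nᵢ = n₁ᵢ+n₀ᵢ.
Stratum 1 (Women): n₁ = 893, n₀ = 3346, n = 4239; a·n₀/n = 586·3346/4239 = 462.5515; c·n₁/n = 1510·893/4239 = 318.1010
Stratum 2 (Men): n₁ = 1315, n₀ = 1633, n = 2948; a·n₀/n = 664·1633/2948 = 367.8128; c·n₁/n = 334·1315/2948 = 148.9858
RR_MH = (462.5515 + 367.8128) / (318.1010 + 148.9858) = 830.3643 / 467.0867 = 1.77775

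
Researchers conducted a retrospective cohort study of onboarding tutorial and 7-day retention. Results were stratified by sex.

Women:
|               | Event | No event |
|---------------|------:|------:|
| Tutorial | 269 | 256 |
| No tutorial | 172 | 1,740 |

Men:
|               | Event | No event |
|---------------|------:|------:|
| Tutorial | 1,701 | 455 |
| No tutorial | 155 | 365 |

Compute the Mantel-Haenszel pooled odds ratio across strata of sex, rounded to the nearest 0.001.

9.546

OR_MH = Σ(aᵢdᵢ/nᵢ) / Σ(bᵢcᵢ/nᵢ), where nᵢ is the stratum total.
Stratum 1 (Women): n = 2437; a·d/n = 269·1740/2437 = 192.0640; b·c/n = 256·172/2437 = 18.0681
Stratum 2 (Men): n = 2676; a·d/n = 1701·365/2676 = 232.0123; b·c/n = 455·155/2676 = 26.3546
OR_MH = (192.0640 + 232.0123) / (18.0681 + 26.3546) = 424.0763 / 44.4228 = 9.54638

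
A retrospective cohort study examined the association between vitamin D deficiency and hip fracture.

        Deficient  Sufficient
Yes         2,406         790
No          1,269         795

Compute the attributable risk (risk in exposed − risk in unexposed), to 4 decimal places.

Reading the table with exposure as columns: a = 2406 (Deficient, case), b = 1269 (Deficient, non-case), c = 790 (Sufficient, case), d = 795.
Risk in exposed = 2406/3675 = 0.654694; risk in unexposed = 790/1585 = 0.498423.
Risk difference = 0.654694 − 0.498423 = 0.156271

0.1563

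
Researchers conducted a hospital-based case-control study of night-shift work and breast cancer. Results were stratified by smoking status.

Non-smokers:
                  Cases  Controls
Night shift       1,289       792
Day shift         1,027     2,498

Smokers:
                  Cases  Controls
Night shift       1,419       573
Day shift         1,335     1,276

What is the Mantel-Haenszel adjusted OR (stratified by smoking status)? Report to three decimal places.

OR_MH = Σ(aᵢdᵢ/nᵢ) / Σ(bᵢcᵢ/nᵢ), where nᵢ is the stratum total.
Stratum 1 (Non-smokers): n = 5606; a·d/n = 1289·2498/5606 = 574.3707; b·c/n = 792·1027/5606 = 145.0917
Stratum 2 (Smokers): n = 4603; a·d/n = 1419·1276/4603 = 393.3617; b·c/n = 573·1335/4603 = 166.1862
OR_MH = (574.3707 + 393.3617) / (145.0917 + 166.1862) = 967.7324 / 311.2779 = 3.10890

3.109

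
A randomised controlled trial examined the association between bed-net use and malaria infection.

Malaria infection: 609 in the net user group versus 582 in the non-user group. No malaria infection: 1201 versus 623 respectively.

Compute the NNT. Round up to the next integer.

Risk in treated group = 609/1810 = 0.33646; risk in control = 582/1205 = 0.48299.
Absolute risk reduction = 0.48299 − 0.33646 = 0.14652
NNT = 1 / ARR = 1 / 0.14652 = 6.825 → round up → 7

7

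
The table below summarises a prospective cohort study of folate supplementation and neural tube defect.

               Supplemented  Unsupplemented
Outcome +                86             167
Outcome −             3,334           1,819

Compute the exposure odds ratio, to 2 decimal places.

Reading the table with exposure as columns: a = 86 (Supplemented, case), b = 3334 (Supplemented, non-case), c = 167 (Unsupplemented, case), d = 1819.
OR = (a·d)/(b·c) = (86 × 1819) / (3334 × 167) = 156434 / 556778 = 0.28096
Exposure is associated with lower odds of neural tube defect (OR = 0.28 < 1).

0.28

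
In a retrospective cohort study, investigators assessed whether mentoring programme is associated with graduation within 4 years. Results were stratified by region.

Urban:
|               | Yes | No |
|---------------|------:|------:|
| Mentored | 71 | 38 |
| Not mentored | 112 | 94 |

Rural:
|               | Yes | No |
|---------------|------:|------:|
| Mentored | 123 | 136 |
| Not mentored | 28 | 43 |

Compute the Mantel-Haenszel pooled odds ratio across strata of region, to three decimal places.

OR_MH = Σ(aᵢdᵢ/nᵢ) / Σ(bᵢcᵢ/nᵢ), where nᵢ is the stratum total.
Stratum 1 (Urban): n = 315; a·d/n = 71·94/315 = 21.1873; b·c/n = 38·112/315 = 13.5111
Stratum 2 (Rural): n = 330; a·d/n = 123·43/330 = 16.0273; b·c/n = 136·28/330 = 11.5394
OR_MH = (21.1873 + 16.0273) / (13.5111 + 11.5394) = 37.2146 / 25.0505 = 1.48558

1.486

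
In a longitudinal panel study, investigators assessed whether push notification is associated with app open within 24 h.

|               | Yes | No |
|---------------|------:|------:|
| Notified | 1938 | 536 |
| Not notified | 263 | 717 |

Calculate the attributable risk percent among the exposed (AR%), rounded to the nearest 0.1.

65.7

Cells: a = 1938, b = 536, c = 263, d = 717.
Risk in exposed = 1938/2474 = 0.78335; risk in unexposed = 263/980 = 0.26837.
RR = 0.78335/0.26837 = 2.91893
AR% = (RR − 1)/RR × 100 = (2.91893 − 1)/2.91893 × 100 = 65.7409%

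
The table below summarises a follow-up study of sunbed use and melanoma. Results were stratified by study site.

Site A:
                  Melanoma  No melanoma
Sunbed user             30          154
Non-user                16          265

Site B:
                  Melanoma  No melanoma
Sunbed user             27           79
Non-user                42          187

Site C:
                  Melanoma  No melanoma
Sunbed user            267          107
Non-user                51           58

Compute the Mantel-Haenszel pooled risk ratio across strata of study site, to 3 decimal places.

RR_MH = Σ(aᵢ·n₀ᵢ/nᵢ) / Σ(cᵢ·n₁ᵢ/nᵢ), with n₁ᵢ = aᵢ+bᵢ (exposed), n₀ᵢ = cᵢ+dᵢ (unexposed), nᵢ = n₁ᵢ+n₀ᵢ.
Stratum 1 (Site A): n₁ = 184, n₀ = 281, n = 465; a·n₀/n = 30·281/465 = 18.1290; c·n₁/n = 16·184/465 = 6.3312
Stratum 2 (Site B): n₁ = 106, n₀ = 229, n = 335; a·n₀/n = 27·229/335 = 18.4567; c·n₁/n = 42·106/335 = 13.2896
Stratum 3 (Site C): n₁ = 374, n₀ = 109, n = 483; a·n₀/n = 267·109/483 = 60.2547; c·n₁/n = 51·374/483 = 39.4907
RR_MH = (18.1290 + 18.4567 + 60.2547) / (6.3312 + 13.2896 + 39.4907) = 96.8404 / 59.1114 = 1.63827

1.638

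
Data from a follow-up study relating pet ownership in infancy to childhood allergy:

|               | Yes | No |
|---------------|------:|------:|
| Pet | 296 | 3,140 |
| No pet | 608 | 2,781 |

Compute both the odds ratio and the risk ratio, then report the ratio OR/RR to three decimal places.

Cells: a = 296, b = 3140, c = 608, d = 2781.
OR = (296·2781)/(3140·608) = 823176/1909120 = 0.43118
Risk in exposed = 296/3436 = 0.08615; risk in unexposed = 608/3389 = 0.17940; RR = 0.48018
OR/RR = 0.43118 / 0.48018 = 0.89795
The outcome is not rare, so the OR lies further from 1 than the RR.

0.898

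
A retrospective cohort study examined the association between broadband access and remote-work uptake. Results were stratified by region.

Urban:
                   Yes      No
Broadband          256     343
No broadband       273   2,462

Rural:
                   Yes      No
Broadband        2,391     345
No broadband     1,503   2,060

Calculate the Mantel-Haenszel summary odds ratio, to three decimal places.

8.795

OR_MH = Σ(aᵢdᵢ/nᵢ) / Σ(bᵢcᵢ/nᵢ), where nᵢ is the stratum total.
Stratum 1 (Urban): n = 3334; a·d/n = 256·2462/3334 = 189.0438; b·c/n = 343·273/3334 = 28.0861
Stratum 2 (Rural): n = 6299; a·d/n = 2391·2060/6299 = 781.9432; b·c/n = 345·1503/6299 = 82.3202
OR_MH = (189.0438 + 781.9432) / (28.0861 + 82.3202) = 970.9870 / 110.4063 = 8.79467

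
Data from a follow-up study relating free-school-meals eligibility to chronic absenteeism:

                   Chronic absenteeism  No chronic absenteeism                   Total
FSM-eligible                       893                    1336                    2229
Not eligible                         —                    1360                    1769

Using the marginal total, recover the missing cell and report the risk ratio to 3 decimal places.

1.733

The missing cell is in the unexposed row: 1769 − 1360 = 409.
So a = 893, b = 1336, c = 409, d = 1360.
RR = [a/(a+b)] / [c/(c+d)] = (893/2229) / (409/1769) = 0.40063/0.23120 = 1.73279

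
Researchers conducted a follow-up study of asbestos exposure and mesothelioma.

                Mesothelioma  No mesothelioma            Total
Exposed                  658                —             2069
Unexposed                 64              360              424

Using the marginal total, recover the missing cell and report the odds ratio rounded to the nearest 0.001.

The missing cell is in the exposed row: 2069 − 658 = 1411.
So a = 658, b = 1411, c = 64, d = 360.
OR = (a·d)/(b·c) = (658 × 360) / (1411 × 64) = 236880 / 90304 = 2.62314

2.623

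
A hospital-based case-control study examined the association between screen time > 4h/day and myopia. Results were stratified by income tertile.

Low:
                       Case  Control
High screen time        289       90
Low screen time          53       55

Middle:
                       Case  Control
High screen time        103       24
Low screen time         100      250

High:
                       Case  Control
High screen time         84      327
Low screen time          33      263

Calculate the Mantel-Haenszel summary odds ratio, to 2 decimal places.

OR_MH = Σ(aᵢdᵢ/nᵢ) / Σ(bᵢcᵢ/nᵢ), where nᵢ is the stratum total.
Stratum 1 (Low): n = 487; a·d/n = 289·55/487 = 32.6386; b·c/n = 90·53/487 = 9.7947
Stratum 2 (Middle): n = 477; a·d/n = 103·250/477 = 53.9832; b·c/n = 24·100/477 = 5.0314
Stratum 3 (High): n = 707; a·d/n = 84·263/707 = 31.2475; b·c/n = 327·33/707 = 15.2631
OR_MH = (32.6386 + 53.9832 + 31.2475) / (9.7947 + 5.0314 + 15.2631) = 117.8694 / 30.0892 = 3.91733

3.92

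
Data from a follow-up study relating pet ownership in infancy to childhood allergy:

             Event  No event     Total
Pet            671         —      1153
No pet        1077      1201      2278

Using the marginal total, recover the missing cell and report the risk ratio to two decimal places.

The missing cell is in the exposed row: 1153 − 671 = 482.
So a = 671, b = 482, c = 1077, d = 1201.
RR = [a/(a+b)] / [c/(c+d)] = (671/1153) / (1077/2278) = 0.58196/0.47278 = 1.23092

1.23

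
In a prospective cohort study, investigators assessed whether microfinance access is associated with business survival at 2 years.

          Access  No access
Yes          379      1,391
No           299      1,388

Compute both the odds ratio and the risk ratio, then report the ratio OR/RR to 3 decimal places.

Reading the table with exposure as columns: a = 379 (Access, case), b = 299 (Access, non-case), c = 1391 (No access, case), d = 1388.
OR = (379·1388)/(299·1391) = 526052/415909 = 1.26482
Risk in exposed = 379/678 = 0.55900; risk in unexposed = 1391/2779 = 0.50054; RR = 1.11679
OR/RR = 1.26482 / 1.11679 = 1.13256
The outcome is not rare, so the OR lies further from 1 than the RR.

1.133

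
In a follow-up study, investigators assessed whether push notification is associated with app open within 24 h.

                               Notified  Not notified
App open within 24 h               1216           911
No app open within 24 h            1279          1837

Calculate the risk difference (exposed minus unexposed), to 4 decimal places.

0.1559

Reading the table with exposure as columns: a = 1216 (Notified, case), b = 1279 (Notified, non-case), c = 911 (Not notified, case), d = 1837.
Risk in exposed = 1216/2495 = 0.487375; risk in unexposed = 911/2748 = 0.331514.
Risk difference = 0.487375 − 0.331514 = 0.155861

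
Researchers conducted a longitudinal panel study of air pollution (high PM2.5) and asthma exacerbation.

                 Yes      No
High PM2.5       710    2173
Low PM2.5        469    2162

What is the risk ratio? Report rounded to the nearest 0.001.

Cells: a = 710, b = 2173, c = 469, d = 2162.
Risk in exposed = 710/2883 = 0.24627; risk in unexposed = 469/2631 = 0.17826.
RR = 0.24627 / 0.17826 = 1.38153
The risk among the exposed is 1.38 times that among the unexposed.

1.382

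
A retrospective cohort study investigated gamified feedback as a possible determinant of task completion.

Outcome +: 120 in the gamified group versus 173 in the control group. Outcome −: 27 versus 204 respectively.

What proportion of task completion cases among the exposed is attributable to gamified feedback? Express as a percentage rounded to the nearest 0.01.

43.79

From the description: a = 120, b = 27, c = 173, d = 204.
Risk in exposed = 120/147 = 0.81633; risk in unexposed = 173/377 = 0.45889.
RR = 0.81633/0.45889 = 1.77893
AR% = (RR − 1)/RR × 100 = (1.77893 − 1)/1.77893 × 100 = 43.7865%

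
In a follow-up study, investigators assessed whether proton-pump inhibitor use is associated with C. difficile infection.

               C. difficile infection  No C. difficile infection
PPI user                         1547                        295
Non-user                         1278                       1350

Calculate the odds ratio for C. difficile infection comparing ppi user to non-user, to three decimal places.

5.540

Cells: a = 1547, b = 295, c = 1278, d = 1350.
OR = (a·d)/(b·c) = (1547 × 1350) / (295 × 1278) = 2088450 / 377010 = 5.53951
The odds of C. difficile infection are about 5.54 times as high in the ppi user group.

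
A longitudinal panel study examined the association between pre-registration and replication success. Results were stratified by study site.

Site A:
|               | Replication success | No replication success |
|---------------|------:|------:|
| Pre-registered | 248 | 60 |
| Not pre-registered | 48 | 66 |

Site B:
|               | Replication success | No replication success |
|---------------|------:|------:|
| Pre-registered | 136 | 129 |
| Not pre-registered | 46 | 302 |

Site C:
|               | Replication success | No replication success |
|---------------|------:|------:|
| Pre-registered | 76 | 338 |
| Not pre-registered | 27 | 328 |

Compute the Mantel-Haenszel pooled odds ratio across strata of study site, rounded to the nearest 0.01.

OR_MH = Σ(aᵢdᵢ/nᵢ) / Σ(bᵢcᵢ/nᵢ), where nᵢ is the stratum total.
Stratum 1 (Site A): n = 422; a·d/n = 248·66/422 = 38.7867; b·c/n = 60·48/422 = 6.8246
Stratum 2 (Site B): n = 613; a·d/n = 136·302/613 = 67.0016; b·c/n = 129·46/613 = 9.6803
Stratum 3 (Site C): n = 769; a·d/n = 76·328/769 = 32.4161; b·c/n = 338·27/769 = 11.8674
OR_MH = (38.7867 + 67.0016 + 32.4161) / (6.8246 + 9.6803 + 11.8674) = 138.2045 / 28.3723 = 4.87111

4.87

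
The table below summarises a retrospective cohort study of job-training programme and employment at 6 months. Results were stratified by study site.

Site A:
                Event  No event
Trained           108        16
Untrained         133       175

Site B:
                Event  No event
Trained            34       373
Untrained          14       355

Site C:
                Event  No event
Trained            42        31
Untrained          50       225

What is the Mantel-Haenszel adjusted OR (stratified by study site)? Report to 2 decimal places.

OR_MH = Σ(aᵢdᵢ/nᵢ) / Σ(bᵢcᵢ/nᵢ), where nᵢ is the stratum total.
Stratum 1 (Site A): n = 432; a·d/n = 108·175/432 = 43.7500; b·c/n = 16·133/432 = 4.9259
Stratum 2 (Site B): n = 776; a·d/n = 34·355/776 = 15.5541; b·c/n = 373·14/776 = 6.7294
Stratum 3 (Site C): n = 348; a·d/n = 42·225/348 = 27.1552; b·c/n = 31·50/348 = 4.4540
OR_MH = (43.7500 + 15.5541 + 27.1552) / (4.9259 + 6.7294 + 4.4540) = 86.4593 / 16.1093 = 5.36703

5.37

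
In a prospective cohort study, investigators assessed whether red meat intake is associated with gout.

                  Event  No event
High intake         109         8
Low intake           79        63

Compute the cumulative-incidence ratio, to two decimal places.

Cells: a = 109, b = 8, c = 79, d = 63.
Risk in exposed = 109/117 = 0.93162; risk in unexposed = 79/142 = 0.55634.
RR = 0.93162 / 0.55634 = 1.67456
The risk among the exposed is 1.67 times that among the unexposed.

1.67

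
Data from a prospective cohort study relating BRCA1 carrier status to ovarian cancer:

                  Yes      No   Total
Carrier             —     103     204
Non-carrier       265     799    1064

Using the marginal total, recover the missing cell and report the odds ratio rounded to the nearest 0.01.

2.96

The missing cell is in the exposed row: 204 − 103 = 101.
So a = 101, b = 103, c = 265, d = 799.
OR = (a·d)/(b·c) = (101 × 799) / (103 × 265) = 80699 / 27295 = 2.95655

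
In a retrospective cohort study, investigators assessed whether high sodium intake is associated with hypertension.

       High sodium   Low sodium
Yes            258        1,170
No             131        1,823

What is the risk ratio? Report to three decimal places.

1.697

Reading the table with exposure as columns: a = 258 (High sodium, case), b = 131 (High sodium, non-case), c = 1170 (Low sodium, case), d = 1823.
Risk in exposed = 258/389 = 0.66324; risk in unexposed = 1170/2993 = 0.39091.
RR = 0.66324 / 0.39091 = 1.69664
The risk among the exposed is 1.70 times that among the unexposed.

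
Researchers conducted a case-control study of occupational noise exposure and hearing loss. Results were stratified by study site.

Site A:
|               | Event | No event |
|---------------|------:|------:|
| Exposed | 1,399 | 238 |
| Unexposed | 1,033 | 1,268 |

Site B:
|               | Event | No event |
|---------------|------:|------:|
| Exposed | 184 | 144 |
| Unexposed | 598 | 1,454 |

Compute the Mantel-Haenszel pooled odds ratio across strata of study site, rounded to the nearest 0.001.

OR_MH = Σ(aᵢdᵢ/nᵢ) / Σ(bᵢcᵢ/nᵢ), where nᵢ is the stratum total.
Stratum 1 (Site A): n = 3938; a·d/n = 1399·1268/3938 = 450.4652; b·c/n = 238·1033/3938 = 62.4312
Stratum 2 (Site B): n = 2380; a·d/n = 184·1454/2380 = 112.4101; b·c/n = 144·598/2380 = 36.1815
OR_MH = (450.4652 + 112.4101) / (62.4312 + 36.1815) = 562.8753 / 98.6127 = 5.70794

5.708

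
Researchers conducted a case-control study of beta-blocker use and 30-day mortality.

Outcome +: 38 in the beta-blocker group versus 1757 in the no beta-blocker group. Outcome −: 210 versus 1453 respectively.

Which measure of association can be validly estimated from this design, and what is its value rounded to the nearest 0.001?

0.150

From the description: a = 38, b = 210, c = 1757, d = 1453.
This is a case-control study: participants were sampled on outcome status, so risks in the source population cannot be estimated directly — relative risk is not valid here. The odds ratio is the appropriate measure.
OR = (a·d)/(b·c) = (38 × 1453) / (210 × 1757) = 55214 / 368970 = 0.14964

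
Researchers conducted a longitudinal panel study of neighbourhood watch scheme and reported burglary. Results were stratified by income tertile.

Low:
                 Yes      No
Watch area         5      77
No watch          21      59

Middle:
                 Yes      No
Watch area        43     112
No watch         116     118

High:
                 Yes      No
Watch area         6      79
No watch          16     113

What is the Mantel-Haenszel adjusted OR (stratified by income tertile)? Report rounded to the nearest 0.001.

0.366

OR_MH = Σ(aᵢdᵢ/nᵢ) / Σ(bᵢcᵢ/nᵢ), where nᵢ is the stratum total.
Stratum 1 (Low): n = 162; a·d/n = 5·59/162 = 1.8210; b·c/n = 77·21/162 = 9.9815
Stratum 2 (Middle): n = 389; a·d/n = 43·118/389 = 13.0437; b·c/n = 112·116/389 = 33.3985
Stratum 3 (High): n = 214; a·d/n = 6·113/214 = 3.1682; b·c/n = 79·16/214 = 5.9065
OR_MH = (1.8210 + 13.0437 + 3.1682) / (9.9815 + 33.3985 + 5.9065) = 18.0329 / 49.2865 = 0.36588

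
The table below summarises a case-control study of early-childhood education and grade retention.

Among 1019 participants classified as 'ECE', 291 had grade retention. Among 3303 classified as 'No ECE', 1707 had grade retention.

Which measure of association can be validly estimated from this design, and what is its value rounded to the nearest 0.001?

0.374

From the description: a = 291, b = 728, c = 1707, d = 1596.
This is a case-control study: participants were sampled on outcome status, so risks in the source population cannot be estimated directly — relative risk is not valid here. The odds ratio is the appropriate measure.
OR = (a·d)/(b·c) = (291 × 1596) / (728 × 1707) = 464436 / 1242696 = 0.37373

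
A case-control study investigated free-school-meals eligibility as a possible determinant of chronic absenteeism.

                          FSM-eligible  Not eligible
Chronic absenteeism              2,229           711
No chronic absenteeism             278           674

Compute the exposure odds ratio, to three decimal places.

7.601

Reading the table with exposure as columns: a = 2229 (FSM-eligible, case), b = 278 (FSM-eligible, non-case), c = 711 (Not eligible, case), d = 674.
OR = (a·d)/(b·c) = (2229 × 674) / (278 × 711) = 1502346 / 197658 = 7.60073
The odds of chronic absenteeism are about 7.60 times as high in the fsm-eligible group.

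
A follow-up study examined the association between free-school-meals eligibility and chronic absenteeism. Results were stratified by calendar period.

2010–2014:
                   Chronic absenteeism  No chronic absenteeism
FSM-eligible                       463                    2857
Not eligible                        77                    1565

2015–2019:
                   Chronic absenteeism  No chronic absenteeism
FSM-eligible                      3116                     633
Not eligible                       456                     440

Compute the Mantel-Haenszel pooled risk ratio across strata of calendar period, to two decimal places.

1.80

RR_MH = Σ(aᵢ·n₀ᵢ/nᵢ) / Σ(cᵢ·n₁ᵢ/nᵢ), with n₁ᵢ = aᵢ+bᵢ (exposed), n₀ᵢ = cᵢ+dᵢ (unexposed), nᵢ = n₁ᵢ+n₀ᵢ.
Stratum 1 (2010–2014): n₁ = 3320, n₀ = 1642, n = 4962; a·n₀/n = 463·1642/4962 = 153.2136; c·n₁/n = 77·3320/4962 = 51.5195
Stratum 2 (2015–2019): n₁ = 3749, n₀ = 896, n = 4645; a·n₀/n = 3116·896/4645 = 601.0626; c·n₁/n = 456·3749/4645 = 368.0396
RR_MH = (153.2136 + 601.0626) / (51.5195 + 368.0396) = 754.2763 / 419.5592 = 1.79778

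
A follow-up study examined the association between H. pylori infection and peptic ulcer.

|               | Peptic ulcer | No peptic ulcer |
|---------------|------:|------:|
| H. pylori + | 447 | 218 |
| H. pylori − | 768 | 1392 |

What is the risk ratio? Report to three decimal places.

Cells: a = 447, b = 218, c = 768, d = 1392.
Risk in exposed = 447/665 = 0.67218; risk in unexposed = 768/2160 = 0.35556.
RR = 0.67218 / 0.35556 = 1.89051
The risk among the exposed is 1.89 times that among the unexposed.

1.891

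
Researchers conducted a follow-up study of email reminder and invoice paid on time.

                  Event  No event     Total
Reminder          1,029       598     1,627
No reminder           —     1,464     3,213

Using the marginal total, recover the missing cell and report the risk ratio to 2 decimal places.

1.16

The missing cell is in the unexposed row: 3213 − 1464 = 1749.
So a = 1029, b = 598, c = 1749, d = 1464.
RR = [a/(a+b)] / [c/(c+d)] = (1029/1627) / (1749/3213) = 0.63245/0.54435 = 1.16185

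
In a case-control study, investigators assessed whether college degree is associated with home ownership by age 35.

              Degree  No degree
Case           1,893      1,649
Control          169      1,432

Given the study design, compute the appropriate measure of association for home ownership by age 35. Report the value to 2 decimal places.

Reading the table with exposure as columns: a = 1893 (Degree, case), b = 169 (Degree, non-case), c = 1649 (No degree, case), d = 1432.
This is a case-control study: participants were sampled on outcome status, so risks in the source population cannot be estimated directly — relative risk is not valid here. The odds ratio is the appropriate measure.
OR = (a·d)/(b·c) = (1893 × 1432) / (169 × 1649) = 2710776 / 278681 = 9.72716

9.73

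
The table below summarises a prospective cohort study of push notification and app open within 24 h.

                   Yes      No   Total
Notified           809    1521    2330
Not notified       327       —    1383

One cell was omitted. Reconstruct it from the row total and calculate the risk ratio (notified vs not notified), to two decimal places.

The missing cell is in the unexposed row: 1383 − 327 = 1056.
So a = 809, b = 1521, c = 327, d = 1056.
RR = [a/(a+b)] / [c/(c+d)] = (809/2330) / (327/1383) = 0.34721/0.23644 = 1.46848

1.47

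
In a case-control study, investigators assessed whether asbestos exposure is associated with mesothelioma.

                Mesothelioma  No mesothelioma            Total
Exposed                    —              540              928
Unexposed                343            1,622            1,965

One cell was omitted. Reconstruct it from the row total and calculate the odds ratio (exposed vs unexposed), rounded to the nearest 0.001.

The missing cell is in the exposed row: 928 − 540 = 388.
So a = 388, b = 540, c = 343, d = 1622.
OR = (a·d)/(b·c) = (388 × 1622) / (540 × 343) = 629336 / 185220 = 3.39778

3.398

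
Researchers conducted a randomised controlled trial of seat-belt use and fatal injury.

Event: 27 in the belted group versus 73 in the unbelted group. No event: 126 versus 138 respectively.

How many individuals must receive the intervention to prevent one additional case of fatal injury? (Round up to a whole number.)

6

Risk in treated group = 27/153 = 0.17647; risk in control = 73/211 = 0.34597.
Absolute risk reduction = 0.34597 − 0.17647 = 0.16950
NNT = 1 / ARR = 1 / 0.16950 = 5.900 → round up → 6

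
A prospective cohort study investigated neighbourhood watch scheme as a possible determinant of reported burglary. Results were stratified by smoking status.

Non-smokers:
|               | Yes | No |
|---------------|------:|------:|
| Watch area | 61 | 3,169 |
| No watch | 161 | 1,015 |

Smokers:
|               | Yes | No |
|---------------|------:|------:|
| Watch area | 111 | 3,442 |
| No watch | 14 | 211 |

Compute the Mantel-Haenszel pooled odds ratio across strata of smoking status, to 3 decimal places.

0.158

OR_MH = Σ(aᵢdᵢ/nᵢ) / Σ(bᵢcᵢ/nᵢ), where nᵢ is the stratum total.
Stratum 1 (Non-smokers): n = 4406; a·d/n = 61·1015/4406 = 14.0524; b·c/n = 3169·161/4406 = 115.7987
Stratum 2 (Smokers): n = 3778; a·d/n = 111·211/3778 = 6.1993; b·c/n = 3442·14/3778 = 12.7549
OR_MH = (14.0524 + 6.1993) / (115.7987 + 12.7549) = 20.2517 / 128.5536 = 0.15754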